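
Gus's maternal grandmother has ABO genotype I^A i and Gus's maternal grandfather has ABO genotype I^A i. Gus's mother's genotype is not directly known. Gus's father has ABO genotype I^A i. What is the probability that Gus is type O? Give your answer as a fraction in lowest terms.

Gus's mother's ABO genotype from I^A i × I^A i: 1/4 I^A I^A, 1/2 I^A i, 1/4 i i.
Crossing each possibility with the father I^A i and summing P(type O): 1/4·0 + 1/2·1/4 + 1/4·1/2 = 1/4.

1/4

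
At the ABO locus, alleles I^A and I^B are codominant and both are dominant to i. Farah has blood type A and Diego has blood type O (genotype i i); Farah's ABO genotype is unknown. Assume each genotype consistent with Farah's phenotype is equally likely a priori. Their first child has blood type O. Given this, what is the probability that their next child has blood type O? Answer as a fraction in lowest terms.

Possible genotypes: Farah ∈ {I^A I^A, I^A i}; Diego ∈ {i i}.
Weight each parental genotype pair by prior × P(type-O child):
  I^A i × i i: posterior weight 1; P(next child type O) = 1/2.
Weighted sum = 1/2.

1/2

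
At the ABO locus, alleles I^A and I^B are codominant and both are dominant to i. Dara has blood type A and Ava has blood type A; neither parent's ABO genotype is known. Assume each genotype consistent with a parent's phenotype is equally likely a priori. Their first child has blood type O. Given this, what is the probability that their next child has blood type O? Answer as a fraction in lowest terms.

1/4

Possible genotypes: Dara ∈ {I^A I^A, I^A i}; Ava ∈ {I^A I^A, I^A i}.
Weight each parental genotype pair by prior × P(type-O child):
  I^A i × I^A i: posterior weight 1; P(next child type O) = 1/4.
Weighted sum = 1/4.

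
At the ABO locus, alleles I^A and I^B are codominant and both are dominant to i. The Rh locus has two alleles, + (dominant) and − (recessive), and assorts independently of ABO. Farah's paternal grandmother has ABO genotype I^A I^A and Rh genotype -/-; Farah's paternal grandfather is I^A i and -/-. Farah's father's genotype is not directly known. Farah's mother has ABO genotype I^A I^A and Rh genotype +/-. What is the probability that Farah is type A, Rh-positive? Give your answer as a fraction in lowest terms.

1/2

Farah's father's ABO genotype from I^A I^A × I^A i: 1/2 I^A I^A, 1/2 I^A i.
Crossing each possibility with the mother I^A I^A and summing P(type A): 1/2·1 + 1/2·1 = 1.
Similarly for Rh via the father's Rh distribution: P(Rh+) = 1/2.
Independent loci: 1 × 1/2 = 1/2.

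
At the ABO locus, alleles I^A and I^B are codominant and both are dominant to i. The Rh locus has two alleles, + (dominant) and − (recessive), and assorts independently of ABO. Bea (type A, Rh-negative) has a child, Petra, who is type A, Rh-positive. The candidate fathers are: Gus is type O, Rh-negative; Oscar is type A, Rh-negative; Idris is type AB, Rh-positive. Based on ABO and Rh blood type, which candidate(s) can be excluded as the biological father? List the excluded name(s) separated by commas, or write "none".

A candidate is excluded only if no genotype consistent with his phenotype could produce a type A, Rh-positive child with a type A, Rh-negative mother.
Gus (type O, Rh-): no genotype consistent with that phenotype can produce a type-A Rh+ child with a type-A mother.
Oscar (type A, Rh-): no genotype consistent with that phenotype can produce a type-A Rh+ child with a type-A mother.

Gus, Oscar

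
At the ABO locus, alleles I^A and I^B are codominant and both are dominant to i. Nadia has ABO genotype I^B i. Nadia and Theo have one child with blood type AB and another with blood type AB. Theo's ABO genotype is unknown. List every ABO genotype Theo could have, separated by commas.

For each candidate genotype of Theo, check whether crossing it with I^B i can produce every observed child phenotype.
  I^A I^A → possible child types {A, AB} ✓
  I^A I^B → possible child types {A, B, AB} ✓
  I^A i → possible child types {O, A, B, AB} ✓
  I^B I^B → possible child types {B} ✗
  I^B i → possible child types {O, B} ✗
  i i → possible child types {O, B} ✗

I^A I^A, I^A I^B, I^A i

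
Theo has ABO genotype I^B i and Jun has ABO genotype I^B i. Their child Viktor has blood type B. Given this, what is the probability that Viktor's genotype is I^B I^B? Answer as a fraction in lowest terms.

Cross I^B i × I^B i → 1/4 I^B I^B, 1/2 I^B i, 1/4 i i.
Type-B genotypes among offspring: I^B I^B (1/4), I^B i (1/2); total 3/4.
P(I^B I^B | type B) = (1/4) / (3/4) = 1/3.

1/3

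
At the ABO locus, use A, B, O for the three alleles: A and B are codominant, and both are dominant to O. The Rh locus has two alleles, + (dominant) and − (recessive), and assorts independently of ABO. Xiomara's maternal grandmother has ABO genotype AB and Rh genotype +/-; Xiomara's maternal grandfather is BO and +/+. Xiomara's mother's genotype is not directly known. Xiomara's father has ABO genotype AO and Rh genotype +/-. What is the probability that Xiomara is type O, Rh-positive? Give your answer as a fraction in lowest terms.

Xiomara's mother's ABO genotype from AB × BO: 1/4 AB, 1/4 AO, 1/4 BB, 1/4 BO.
Crossing each possibility with the father AO and summing P(type O): 1/4·0 + 1/4·1/4 + 1/4·0 + 1/4·1/4 = 1/8.
Similarly for Rh via the mother's Rh distribution: P(Rh+) = 7/8.
Independent loci: 1/8 × 7/8 = 7/64.

7/64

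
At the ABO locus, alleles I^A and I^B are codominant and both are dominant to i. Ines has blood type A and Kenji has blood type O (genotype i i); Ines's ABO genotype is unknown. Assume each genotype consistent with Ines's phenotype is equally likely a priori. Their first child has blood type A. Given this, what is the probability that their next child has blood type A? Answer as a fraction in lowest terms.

5/6

Possible genotypes: Ines ∈ {I^A I^A, I^A i}; Kenji ∈ {i i}.
Weight each parental genotype pair by prior × P(type-A child):
  I^A I^A × i i: posterior weight 2/3; P(next child type A) = 1.
  I^A i × i i: posterior weight 1/3; P(next child type A) = 1/2.
Weighted sum = 5/6.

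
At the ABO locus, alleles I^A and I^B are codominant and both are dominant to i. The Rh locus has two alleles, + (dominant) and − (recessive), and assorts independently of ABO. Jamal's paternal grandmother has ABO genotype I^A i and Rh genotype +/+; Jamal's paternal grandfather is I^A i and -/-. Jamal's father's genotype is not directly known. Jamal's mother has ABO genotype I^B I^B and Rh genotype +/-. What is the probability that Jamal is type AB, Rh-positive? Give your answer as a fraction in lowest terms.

3/8

Jamal's father's ABO genotype from I^A i × I^A i: 1/4 I^A I^A, 1/2 I^A i, 1/4 i i.
Crossing each possibility with the mother I^B I^B and summing P(type AB): 1/4·1 + 1/2·1/2 + 1/4·0 = 1/2.
Similarly for Rh via the father's Rh distribution: P(Rh+) = 3/4.
Independent loci: 1/2 × 3/4 = 3/8.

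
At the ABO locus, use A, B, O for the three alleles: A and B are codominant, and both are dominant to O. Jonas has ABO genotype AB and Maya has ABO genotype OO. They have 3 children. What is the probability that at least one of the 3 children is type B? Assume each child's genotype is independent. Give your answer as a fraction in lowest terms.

7/8

ABO cross AB × OO → 1/2 A, 1/2 B.
So P(type B) = 1/2 per child.
P(none) = (1/2)^3 = 1/8; P(at least one) = 1 − 1/8 = 7/8.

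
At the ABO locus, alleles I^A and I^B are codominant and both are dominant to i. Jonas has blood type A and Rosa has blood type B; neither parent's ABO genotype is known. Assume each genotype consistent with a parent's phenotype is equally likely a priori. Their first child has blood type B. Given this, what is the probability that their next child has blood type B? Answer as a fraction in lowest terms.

5/12

Possible genotypes: Jonas ∈ {I^A I^A, I^A i}; Rosa ∈ {I^B I^B, I^B i}.
Weight each parental genotype pair by prior × P(type-B child):
  I^A i × I^B I^B: posterior weight 2/3; P(next child type B) = 1/2.
  I^A i × I^B i: posterior weight 1/3; P(next child type B) = 1/4.
Weighted sum = 5/12.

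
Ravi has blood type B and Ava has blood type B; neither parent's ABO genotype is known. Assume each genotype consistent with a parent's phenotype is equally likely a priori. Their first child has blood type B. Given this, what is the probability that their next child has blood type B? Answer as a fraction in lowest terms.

Possible genotypes: Ravi ∈ {BB, BO}; Ava ∈ {BB, BO}.
Weight each parental genotype pair by prior × P(type-B child):
  BB × BB: posterior weight 4/15; P(next child type B) = 1.
  BB × BO: posterior weight 4/15; P(next child type B) = 1.
  BO × BB: posterior weight 4/15; P(next child type B) = 1.
  BO × BO: posterior weight 1/5; P(next child type B) = 3/4.
Weighted sum = 19/20.

19/20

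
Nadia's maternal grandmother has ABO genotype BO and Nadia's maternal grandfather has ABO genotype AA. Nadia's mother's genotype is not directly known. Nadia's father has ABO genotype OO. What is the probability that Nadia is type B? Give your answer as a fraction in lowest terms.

Nadia's mother's ABO genotype from BO × AA: 1/2 AB, 1/2 AO.
Crossing each possibility with the father OO and summing P(type B): 1/2·1/2 + 1/2·0 = 1/4.

1/4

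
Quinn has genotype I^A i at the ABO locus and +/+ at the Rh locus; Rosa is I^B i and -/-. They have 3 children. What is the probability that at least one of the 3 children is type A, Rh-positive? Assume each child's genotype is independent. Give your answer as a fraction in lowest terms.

ABO cross I^A i × I^B i → 1/4 O, 1/4 A, 1/4 B, 1/4 AB.
Rh cross +/+ × -/- → 1 Rh+; so P(type A, Rh-positive) = 1/4 × 1 = 1/4 per child.
P(none) = (3/4)^3 = 27/64; P(at least one) = 1 − 27/64 = 37/64.

37/64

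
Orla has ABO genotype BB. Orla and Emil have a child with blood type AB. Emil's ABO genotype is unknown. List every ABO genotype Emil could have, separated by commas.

For each candidate genotype of Emil, check whether crossing it with BB can produce every observed child phenotype.
  AA → possible child types {AB} ✓
  AB → possible child types {B, AB} ✓
  AO → possible child types {B, AB} ✓
  BB → possible child types {B} ✗
  BO → possible child types {B} ✗
  OO → possible child types {B} ✗

AA, AB, AO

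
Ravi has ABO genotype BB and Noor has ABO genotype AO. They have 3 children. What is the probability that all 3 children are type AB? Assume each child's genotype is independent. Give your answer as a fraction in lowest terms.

1/8

ABO cross BB × AO → 1/2 B, 1/2 AB.
So P(type AB) = 1/2 per child.
All 3 independent: (1/2)^3 = 1/8.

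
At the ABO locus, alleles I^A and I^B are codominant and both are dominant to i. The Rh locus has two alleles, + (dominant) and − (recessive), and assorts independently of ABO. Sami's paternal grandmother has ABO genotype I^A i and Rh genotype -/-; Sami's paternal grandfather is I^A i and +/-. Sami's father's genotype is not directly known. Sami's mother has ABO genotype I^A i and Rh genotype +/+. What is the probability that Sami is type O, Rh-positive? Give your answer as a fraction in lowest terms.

Sami's father's ABO genotype from I^A i × I^A i: 1/4 I^A I^A, 1/2 I^A i, 1/4 i i.
Crossing each possibility with the mother I^A i and summing P(type O): 1/4·0 + 1/2·1/4 + 1/4·1/2 = 1/4.
Similarly for Rh via the father's Rh distribution: P(Rh+) = 1.
Independent loci: 1/4 × 1 = 1/4.

1/4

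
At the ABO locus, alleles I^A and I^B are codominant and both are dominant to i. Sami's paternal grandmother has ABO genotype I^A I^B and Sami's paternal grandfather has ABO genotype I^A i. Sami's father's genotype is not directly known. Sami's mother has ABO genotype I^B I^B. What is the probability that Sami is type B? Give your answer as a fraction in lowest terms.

1/2

Sami's father's ABO genotype from I^A I^B × I^A i: 1/4 I^A I^A, 1/4 I^A I^B, 1/4 I^A i, 1/4 I^B i.
Crossing each possibility with the mother I^B I^B and summing P(type B): 1/4·0 + 1/4·1/2 + 1/4·1/2 + 1/4·1 = 1/2.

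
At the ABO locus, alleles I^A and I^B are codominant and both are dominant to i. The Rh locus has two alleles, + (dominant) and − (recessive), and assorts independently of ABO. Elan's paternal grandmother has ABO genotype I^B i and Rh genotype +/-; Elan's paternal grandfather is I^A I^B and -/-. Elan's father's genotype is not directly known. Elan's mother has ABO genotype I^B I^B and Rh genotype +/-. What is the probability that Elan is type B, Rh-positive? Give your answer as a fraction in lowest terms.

Elan's father's ABO genotype from I^B i × I^A I^B: 1/4 I^A I^B, 1/4 I^A i, 1/4 I^B I^B, 1/4 I^B i.
Crossing each possibility with the mother I^B I^B and summing P(type B): 1/4·1/2 + 1/4·1/2 + 1/4·1 + 1/4·1 = 3/4.
Similarly for Rh via the father's Rh distribution: P(Rh+) = 5/8.
Independent loci: 3/4 × 5/8 = 15/32.

15/32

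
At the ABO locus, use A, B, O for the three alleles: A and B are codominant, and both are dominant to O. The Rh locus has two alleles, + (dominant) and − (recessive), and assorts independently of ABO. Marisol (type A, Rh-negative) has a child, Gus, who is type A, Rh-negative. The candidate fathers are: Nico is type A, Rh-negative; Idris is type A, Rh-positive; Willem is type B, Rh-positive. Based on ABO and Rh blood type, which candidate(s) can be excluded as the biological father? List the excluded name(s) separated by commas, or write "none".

A candidate is excluded only if no genotype consistent with his phenotype could produce a type A, Rh-negative child with a type A, Rh-negative mother.
Every candidate has at least one consistent genotype combination, so none can be excluded.

none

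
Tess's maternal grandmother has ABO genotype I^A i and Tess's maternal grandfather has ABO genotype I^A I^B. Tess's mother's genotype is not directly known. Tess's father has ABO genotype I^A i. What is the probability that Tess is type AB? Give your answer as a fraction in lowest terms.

Tess's mother's ABO genotype from I^A i × I^A I^B: 1/4 I^A I^A, 1/4 I^A I^B, 1/4 I^A i, 1/4 I^B i.
Crossing each possibility with the father I^A i and summing P(type AB): 1/4·0 + 1/4·1/4 + 1/4·0 + 1/4·1/4 = 1/8.

1/8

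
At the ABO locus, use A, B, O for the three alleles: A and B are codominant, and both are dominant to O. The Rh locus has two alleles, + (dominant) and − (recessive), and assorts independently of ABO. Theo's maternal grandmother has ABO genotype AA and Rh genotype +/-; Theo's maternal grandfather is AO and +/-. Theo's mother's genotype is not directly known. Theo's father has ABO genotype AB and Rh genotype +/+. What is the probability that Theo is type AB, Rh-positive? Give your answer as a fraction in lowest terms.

Theo's mother's ABO genotype from AA × AO: 1/2 AA, 1/2 AO.
Crossing each possibility with the father AB and summing P(type AB): 1/2·1/2 + 1/2·1/4 = 3/8.
Similarly for Rh via the mother's Rh distribution: P(Rh+) = 1.
Independent loci: 3/8 × 1 = 3/8.

3/8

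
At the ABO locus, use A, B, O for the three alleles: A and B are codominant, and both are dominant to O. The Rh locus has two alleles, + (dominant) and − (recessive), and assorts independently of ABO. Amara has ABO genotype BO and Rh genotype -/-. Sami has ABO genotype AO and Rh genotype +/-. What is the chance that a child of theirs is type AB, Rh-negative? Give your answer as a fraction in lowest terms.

ABO cross BO × AO → offspring phenotypes: 1/4 O, 1/4 A, 1/4 B, 1/4 AB.
Rh cross -/- × +/- → 1/2 Rh+, 1/2 Rh-.
Independent loci: P(type AB, Rh-negative) = 1/4 × 1/2 = 1/8.

1/8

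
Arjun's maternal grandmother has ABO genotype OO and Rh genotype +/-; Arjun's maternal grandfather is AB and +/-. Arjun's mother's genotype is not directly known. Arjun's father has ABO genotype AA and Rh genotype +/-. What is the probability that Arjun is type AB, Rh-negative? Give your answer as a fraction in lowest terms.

1/16

Arjun's mother's ABO genotype from OO × AB: 1/2 AO, 1/2 BO.
Crossing each possibility with the father AA and summing P(type AB): 1/2·0 + 1/2·1/2 = 1/4.
Similarly for Rh via the mother's Rh distribution: P(Rh-) = 1/4.
Independent loci: 1/4 × 1/4 = 1/16.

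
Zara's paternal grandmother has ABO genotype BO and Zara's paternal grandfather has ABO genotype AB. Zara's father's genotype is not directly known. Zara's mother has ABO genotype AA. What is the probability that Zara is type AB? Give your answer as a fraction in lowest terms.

1/2

Zara's father's ABO genotype from BO × AB: 1/4 AB, 1/4 AO, 1/4 BB, 1/4 BO.
Crossing each possibility with the mother AA and summing P(type AB): 1/4·1/2 + 1/4·0 + 1/4·1 + 1/4·1/2 = 1/2.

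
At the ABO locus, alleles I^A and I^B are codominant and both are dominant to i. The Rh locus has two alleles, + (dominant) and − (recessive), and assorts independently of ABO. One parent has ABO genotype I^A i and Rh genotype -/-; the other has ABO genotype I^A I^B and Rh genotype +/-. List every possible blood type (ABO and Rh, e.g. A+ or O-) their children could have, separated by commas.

Gametes from I^A i × I^A I^B give offspring ABO genotypes I^A I^A, I^A I^B, I^A i, I^B i, i.e. phenotypes A, B, AB.
Rh cross -/- × +/- → phenotypes Rh+, Rh-.
Combining independently: A+, A-, B+, B-, AB+, AB-.

A+, A-, B+, B-, AB+, AB-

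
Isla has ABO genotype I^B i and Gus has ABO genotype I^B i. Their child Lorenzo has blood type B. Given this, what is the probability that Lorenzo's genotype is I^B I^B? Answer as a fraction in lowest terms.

1/3

Cross I^B i × I^B i → 1/4 I^B I^B, 1/2 I^B i, 1/4 i i.
Type-B genotypes among offspring: I^B I^B (1/4), I^B i (1/2); total 3/4.
P(I^B I^B | type B) = (1/4) / (3/4) = 1/3.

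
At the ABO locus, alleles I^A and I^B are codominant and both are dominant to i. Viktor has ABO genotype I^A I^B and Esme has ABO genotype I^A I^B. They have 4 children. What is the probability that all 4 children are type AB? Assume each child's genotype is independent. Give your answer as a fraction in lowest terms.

1/16

ABO cross I^A I^B × I^A I^B → 1/4 A, 1/4 B, 1/2 AB.
So P(type AB) = 1/2 per child.
All 4 independent: (1/2)^4 = 1/16.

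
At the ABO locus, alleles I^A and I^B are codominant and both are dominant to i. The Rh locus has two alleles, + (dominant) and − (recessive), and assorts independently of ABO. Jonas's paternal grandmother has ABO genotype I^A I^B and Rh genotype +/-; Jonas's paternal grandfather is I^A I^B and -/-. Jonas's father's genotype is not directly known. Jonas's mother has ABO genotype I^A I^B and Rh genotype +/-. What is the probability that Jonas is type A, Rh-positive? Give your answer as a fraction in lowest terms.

5/32

Jonas's father's ABO genotype from I^A I^B × I^A I^B: 1/4 I^A I^A, 1/2 I^A I^B, 1/4 I^B I^B.
Crossing each possibility with the mother I^A I^B and summing P(type A): 1/4·1/2 + 1/2·1/4 + 1/4·0 = 1/4.
Similarly for Rh via the father's Rh distribution: P(Rh+) = 5/8.
Independent loci: 1/4 × 5/8 = 5/32.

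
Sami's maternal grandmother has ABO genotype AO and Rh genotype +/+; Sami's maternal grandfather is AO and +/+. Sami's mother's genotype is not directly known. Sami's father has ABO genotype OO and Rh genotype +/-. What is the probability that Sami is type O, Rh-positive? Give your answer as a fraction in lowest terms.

1/2

Sami's mother's ABO genotype from AO × AO: 1/4 AA, 1/2 AO, 1/4 OO.
Crossing each possibility with the father OO and summing P(type O): 1/4·0 + 1/2·1/2 + 1/4·1 = 1/2.
Similarly for Rh via the mother's Rh distribution: P(Rh+) = 1.
Independent loci: 1/2 × 1 = 1/2.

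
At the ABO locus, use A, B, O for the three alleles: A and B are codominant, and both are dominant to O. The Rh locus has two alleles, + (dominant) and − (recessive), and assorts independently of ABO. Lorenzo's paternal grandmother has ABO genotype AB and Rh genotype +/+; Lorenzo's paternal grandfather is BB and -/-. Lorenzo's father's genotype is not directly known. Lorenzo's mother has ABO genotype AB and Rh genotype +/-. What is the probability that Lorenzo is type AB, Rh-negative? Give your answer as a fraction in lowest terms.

1/8

Lorenzo's father's ABO genotype from AB × BB: 1/2 AB, 1/2 BB.
Crossing each possibility with the mother AB and summing P(type AB): 1/2·1/2 + 1/2·1/2 = 1/2.
Similarly for Rh via the father's Rh distribution: P(Rh-) = 1/4.
Independent loci: 1/2 × 1/4 = 1/8.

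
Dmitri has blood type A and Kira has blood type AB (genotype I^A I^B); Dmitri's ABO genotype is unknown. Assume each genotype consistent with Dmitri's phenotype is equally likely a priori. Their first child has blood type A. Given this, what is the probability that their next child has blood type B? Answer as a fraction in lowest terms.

Possible genotypes: Dmitri ∈ {I^A I^A, I^A i}; Kira ∈ {I^A I^B}.
Weight each parental genotype pair by prior × P(type-A child):
  I^A I^A × I^A I^B: posterior weight 1/2; P(next child type B) = 0.
  I^A i × I^A I^B: posterior weight 1/2; P(next child type B) = 1/4.
Weighted sum = 1/8.

1/8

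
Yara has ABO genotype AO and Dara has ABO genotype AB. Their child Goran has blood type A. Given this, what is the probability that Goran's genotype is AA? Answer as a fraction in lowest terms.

Cross AO × AB → 1/4 AA, 1/4 AB, 1/4 AO, 1/4 BO.
Type-A genotypes among offspring: AA (1/4), AO (1/4); total 1/2.
P(AA | type A) = (1/4) / (1/2) = 1/2.

1/2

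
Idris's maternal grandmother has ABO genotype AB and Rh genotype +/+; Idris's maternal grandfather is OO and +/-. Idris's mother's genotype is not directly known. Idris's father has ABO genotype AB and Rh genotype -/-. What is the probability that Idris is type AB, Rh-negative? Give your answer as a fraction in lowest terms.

1/16

Idris's mother's ABO genotype from AB × OO: 1/2 AO, 1/2 BO.
Crossing each possibility with the father AB and summing P(type AB): 1/2·1/4 + 1/2·1/4 = 1/4.
Similarly for Rh via the mother's Rh distribution: P(Rh-) = 1/4.
Independent loci: 1/4 × 1/4 = 1/16.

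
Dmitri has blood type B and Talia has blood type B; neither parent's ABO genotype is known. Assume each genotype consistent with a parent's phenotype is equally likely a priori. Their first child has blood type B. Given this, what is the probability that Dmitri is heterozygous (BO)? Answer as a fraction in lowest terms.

Possible genotypes: Dmitri ∈ {BB, BO}; Talia ∈ {BB, BO}.
Weight each parental genotype pair by prior × P(type-B child):
  BB × BB: posterior weight 4/15.
  BB × BO: posterior weight 4/15.
  BO × BB: posterior weight 4/15.
  BO × BO: posterior weight 1/5.
Sum the posterior weight over pairs where Dmitri is BO: 7/15.

7/15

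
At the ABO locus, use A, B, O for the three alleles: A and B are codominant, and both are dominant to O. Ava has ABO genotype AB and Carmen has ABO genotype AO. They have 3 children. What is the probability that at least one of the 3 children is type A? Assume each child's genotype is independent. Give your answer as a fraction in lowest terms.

7/8

ABO cross AB × AO → 1/2 A, 1/4 B, 1/4 AB.
So P(type A) = 1/2 per child.
P(none) = (1/2)^3 = 1/8; P(at least one) = 1 − 1/8 = 7/8.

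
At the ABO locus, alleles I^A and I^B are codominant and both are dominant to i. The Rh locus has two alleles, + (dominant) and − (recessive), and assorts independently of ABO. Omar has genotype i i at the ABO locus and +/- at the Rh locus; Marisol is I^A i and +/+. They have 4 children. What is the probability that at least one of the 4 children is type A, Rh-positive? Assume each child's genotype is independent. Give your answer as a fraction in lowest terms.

ABO cross i i × I^A i → 1/2 O, 1/2 A.
Rh cross +/- × +/+ → 1 Rh+; so P(type A, Rh-positive) = 1/2 × 1 = 1/2 per child.
P(none) = (1/2)^4 = 1/16; P(at least one) = 1 − 1/16 = 15/16.

15/16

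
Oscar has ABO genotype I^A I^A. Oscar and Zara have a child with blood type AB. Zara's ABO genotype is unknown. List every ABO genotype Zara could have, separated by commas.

For each candidate genotype of Zara, check whether crossing it with I^A I^A can produce every observed child phenotype.
  I^A I^A → possible child types {A} ✗
  I^A I^B → possible child types {A, AB} ✓
  I^A i → possible child types {A} ✗
  I^B I^B → possible child types {AB} ✓
  I^B i → possible child types {A, AB} ✓
  i i → possible child types {A} ✗

I^A I^B, I^B I^B, I^B i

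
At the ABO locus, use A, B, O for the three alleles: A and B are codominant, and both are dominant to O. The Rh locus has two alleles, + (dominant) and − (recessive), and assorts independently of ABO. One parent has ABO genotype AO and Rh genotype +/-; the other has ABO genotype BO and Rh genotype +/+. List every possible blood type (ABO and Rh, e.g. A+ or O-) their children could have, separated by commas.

O+, A+, B+, AB+

Gametes from AO × BO give offspring ABO genotypes AB, AO, BO, OO, i.e. phenotypes O, A, B, AB.
Rh cross +/- × +/+ → phenotypes Rh+.
Combining independently: O+, A+, B+, AB+.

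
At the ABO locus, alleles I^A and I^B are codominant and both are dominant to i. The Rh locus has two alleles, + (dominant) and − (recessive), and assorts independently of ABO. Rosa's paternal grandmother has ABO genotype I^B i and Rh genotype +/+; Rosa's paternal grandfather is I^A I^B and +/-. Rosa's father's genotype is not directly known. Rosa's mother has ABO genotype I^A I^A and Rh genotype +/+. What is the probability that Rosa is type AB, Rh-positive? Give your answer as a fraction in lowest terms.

Rosa's father's ABO genotype from I^B i × I^A I^B: 1/4 I^A I^B, 1/4 I^A i, 1/4 I^B I^B, 1/4 I^B i.
Crossing each possibility with the mother I^A I^A and summing P(type AB): 1/4·1/2 + 1/4·0 + 1/4·1 + 1/4·1/2 = 1/2.
Similarly for Rh via the father's Rh distribution: P(Rh+) = 1.
Independent loci: 1/2 × 1 = 1/2.

1/2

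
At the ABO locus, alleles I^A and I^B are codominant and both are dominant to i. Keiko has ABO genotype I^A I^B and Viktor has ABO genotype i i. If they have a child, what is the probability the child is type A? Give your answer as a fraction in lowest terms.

ABO cross I^A I^B × i i → offspring phenotypes: 1/2 A, 1/2 B.
So P(type A) = 1/2.

1/2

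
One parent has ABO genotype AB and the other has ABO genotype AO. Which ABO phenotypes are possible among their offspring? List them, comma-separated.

Gametes from AB × AO give offspring ABO genotypes AA, AB, AO, BO, i.e. phenotypes A, B, AB.

A, B, AB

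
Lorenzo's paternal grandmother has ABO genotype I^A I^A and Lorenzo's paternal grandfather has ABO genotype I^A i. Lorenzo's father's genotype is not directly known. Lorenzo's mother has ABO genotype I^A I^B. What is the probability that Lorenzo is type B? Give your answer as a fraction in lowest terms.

1/8

Lorenzo's father's ABO genotype from I^A I^A × I^A i: 1/2 I^A I^A, 1/2 I^A i.
Crossing each possibility with the mother I^A I^B and summing P(type B): 1/2·0 + 1/2·1/4 = 1/8.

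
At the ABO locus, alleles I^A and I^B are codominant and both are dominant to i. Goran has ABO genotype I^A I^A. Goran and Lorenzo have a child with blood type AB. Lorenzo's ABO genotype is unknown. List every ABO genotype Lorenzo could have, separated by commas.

For each candidate genotype of Lorenzo, check whether crossing it with I^A I^A can produce every observed child phenotype.
  I^A I^A → possible child types {A} ✗
  I^A I^B → possible child types {A, AB} ✓
  I^A i → possible child types {A} ✗
  I^B I^B → possible child types {AB} ✓
  I^B i → possible child types {A, AB} ✓
  i i → possible child types {A} ✗

I^A I^B, I^B I^B, I^B i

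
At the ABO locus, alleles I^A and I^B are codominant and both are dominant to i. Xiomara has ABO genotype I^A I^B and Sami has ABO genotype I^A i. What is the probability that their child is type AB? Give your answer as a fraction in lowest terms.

ABO cross I^A I^B × I^A i → offspring phenotypes: 1/2 A, 1/4 B, 1/4 AB.
So P(type AB) = 1/4.

1/4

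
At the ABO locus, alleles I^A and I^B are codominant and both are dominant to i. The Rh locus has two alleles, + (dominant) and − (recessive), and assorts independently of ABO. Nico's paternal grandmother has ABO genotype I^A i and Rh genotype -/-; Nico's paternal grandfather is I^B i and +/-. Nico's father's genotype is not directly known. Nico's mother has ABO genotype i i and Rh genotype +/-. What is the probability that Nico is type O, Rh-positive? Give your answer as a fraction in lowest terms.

5/16

Nico's father's ABO genotype from I^A i × I^B i: 1/4 I^A I^B, 1/4 I^A i, 1/4 I^B i, 1/4 i i.
Crossing each possibility with the mother i i and summing P(type O): 1/4·0 + 1/4·1/2 + 1/4·1/2 + 1/4·1 = 1/2.
Similarly for Rh via the father's Rh distribution: P(Rh+) = 5/8.
Independent loci: 1/2 × 5/8 = 5/16.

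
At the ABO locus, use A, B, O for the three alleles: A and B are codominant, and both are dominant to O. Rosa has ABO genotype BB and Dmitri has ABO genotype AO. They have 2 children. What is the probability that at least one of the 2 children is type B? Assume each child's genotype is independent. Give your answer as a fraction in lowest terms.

3/4

ABO cross BB × AO → 1/2 B, 1/2 AB.
So P(type B) = 1/2 per child.
P(none) = (1/2)^2 = 1/4; P(at least one) = 1 − 1/4 = 3/4.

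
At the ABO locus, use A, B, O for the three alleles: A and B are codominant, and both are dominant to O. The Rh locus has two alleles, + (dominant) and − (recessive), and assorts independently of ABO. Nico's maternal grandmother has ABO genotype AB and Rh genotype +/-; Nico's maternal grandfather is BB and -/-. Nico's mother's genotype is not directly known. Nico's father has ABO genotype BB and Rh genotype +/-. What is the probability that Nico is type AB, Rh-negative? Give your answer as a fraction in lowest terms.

3/32

Nico's mother's ABO genotype from AB × BB: 1/2 AB, 1/2 BB.
Crossing each possibility with the father BB and summing P(type AB): 1/2·1/2 + 1/2·0 = 1/4.
Similarly for Rh via the mother's Rh distribution: P(Rh-) = 3/8.
Independent loci: 1/4 × 3/8 = 3/32.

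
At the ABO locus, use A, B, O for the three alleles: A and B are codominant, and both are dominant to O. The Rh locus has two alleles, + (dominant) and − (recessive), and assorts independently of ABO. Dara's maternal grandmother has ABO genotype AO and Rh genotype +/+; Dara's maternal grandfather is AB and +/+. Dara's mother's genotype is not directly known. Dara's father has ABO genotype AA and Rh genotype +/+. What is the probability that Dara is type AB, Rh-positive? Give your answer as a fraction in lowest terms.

1/4

Dara's mother's ABO genotype from AO × AB: 1/4 AA, 1/4 AB, 1/4 AO, 1/4 BO.
Crossing each possibility with the father AA and summing P(type AB): 1/4·0 + 1/4·1/2 + 1/4·0 + 1/4·1/2 = 1/4.
Similarly for Rh via the mother's Rh distribution: P(Rh+) = 1.
Independent loci: 1/4 × 1 = 1/4.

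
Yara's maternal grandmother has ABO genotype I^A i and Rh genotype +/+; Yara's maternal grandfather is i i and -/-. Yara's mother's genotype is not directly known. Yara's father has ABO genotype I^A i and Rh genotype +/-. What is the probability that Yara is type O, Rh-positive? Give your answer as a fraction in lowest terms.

9/32

Yara's mother's ABO genotype from I^A i × i i: 1/2 I^A i, 1/2 i i.
Crossing each possibility with the father I^A i and summing P(type O): 1/2·1/4 + 1/2·1/2 = 3/8.
Similarly for Rh via the mother's Rh distribution: P(Rh+) = 3/4.
Independent loci: 3/8 × 3/4 = 9/32.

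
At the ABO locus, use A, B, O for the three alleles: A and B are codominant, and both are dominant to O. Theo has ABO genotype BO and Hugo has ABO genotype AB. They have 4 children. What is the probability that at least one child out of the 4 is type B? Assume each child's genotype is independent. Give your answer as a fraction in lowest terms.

15/16

ABO cross BO × AB → 1/4 A, 1/2 B, 1/4 AB.
So P(type B) = 1/2 per child.
P(none) = (1/2)^4 = 1/16; P(at least one) = 1 − 1/16 = 15/16.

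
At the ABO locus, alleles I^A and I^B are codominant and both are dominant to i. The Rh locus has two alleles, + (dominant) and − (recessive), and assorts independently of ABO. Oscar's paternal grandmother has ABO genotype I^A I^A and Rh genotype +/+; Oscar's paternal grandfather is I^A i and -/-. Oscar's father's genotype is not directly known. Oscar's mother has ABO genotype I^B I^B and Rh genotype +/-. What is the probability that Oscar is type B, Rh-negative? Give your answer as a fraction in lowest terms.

1/16

Oscar's father's ABO genotype from I^A I^A × I^A i: 1/2 I^A I^A, 1/2 I^A i.
Crossing each possibility with the mother I^B I^B and summing P(type B): 1/2·0 + 1/2·1/2 = 1/4.
Similarly for Rh via the father's Rh distribution: P(Rh-) = 1/4.
Independent loci: 1/4 × 1/4 = 1/16.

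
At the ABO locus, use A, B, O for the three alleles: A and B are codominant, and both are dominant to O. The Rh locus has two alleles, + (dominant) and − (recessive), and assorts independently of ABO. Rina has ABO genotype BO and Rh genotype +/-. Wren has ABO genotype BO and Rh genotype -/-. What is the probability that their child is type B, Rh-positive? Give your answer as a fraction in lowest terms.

ABO cross BO × BO → offspring phenotypes: 1/4 O, 3/4 B.
Rh cross +/- × -/- → 1/2 Rh+, 1/2 Rh-.
Independent loci: P(type B, Rh-positive) = 3/4 × 1/2 = 3/8.

3/8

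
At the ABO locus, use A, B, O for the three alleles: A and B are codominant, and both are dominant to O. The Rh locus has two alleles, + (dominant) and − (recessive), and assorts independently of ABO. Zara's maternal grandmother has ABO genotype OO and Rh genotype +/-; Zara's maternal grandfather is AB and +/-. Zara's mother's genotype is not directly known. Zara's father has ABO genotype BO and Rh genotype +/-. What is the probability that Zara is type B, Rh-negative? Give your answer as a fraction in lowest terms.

Zara's mother's ABO genotype from OO × AB: 1/2 AO, 1/2 BO.
Crossing each possibility with the father BO and summing P(type B): 1/2·1/4 + 1/2·3/4 = 1/2.
Similarly for Rh via the mother's Rh distribution: P(Rh-) = 1/4.
Independent loci: 1/2 × 1/4 = 1/8.

1/8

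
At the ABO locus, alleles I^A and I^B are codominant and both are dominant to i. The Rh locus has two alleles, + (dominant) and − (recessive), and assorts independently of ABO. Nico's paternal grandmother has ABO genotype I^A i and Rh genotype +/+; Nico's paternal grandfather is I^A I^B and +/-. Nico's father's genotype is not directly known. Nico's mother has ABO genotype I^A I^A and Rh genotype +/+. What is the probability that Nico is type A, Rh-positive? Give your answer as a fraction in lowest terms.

Nico's father's ABO genotype from I^A i × I^A I^B: 1/4 I^A I^A, 1/4 I^A I^B, 1/4 I^A i, 1/4 I^B i.
Crossing each possibility with the mother I^A I^A and summing P(type A): 1/4·1 + 1/4·1/2 + 1/4·1 + 1/4·1/2 = 3/4.
Similarly for Rh via the father's Rh distribution: P(Rh+) = 1.
Independent loci: 3/4 × 1 = 3/4.

3/4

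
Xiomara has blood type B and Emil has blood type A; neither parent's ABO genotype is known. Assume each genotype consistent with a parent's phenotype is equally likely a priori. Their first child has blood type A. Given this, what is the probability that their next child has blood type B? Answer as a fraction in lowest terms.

Possible genotypes: Xiomara ∈ {I^B I^B, I^B i}; Emil ∈ {I^A I^A, I^A i}.
Weight each parental genotype pair by prior × P(type-A child):
  I^B i × I^A I^A: posterior weight 2/3; P(next child type B) = 0.
  I^B i × I^A i: posterior weight 1/3; P(next child type B) = 1/4.
Weighted sum = 1/12.

1/12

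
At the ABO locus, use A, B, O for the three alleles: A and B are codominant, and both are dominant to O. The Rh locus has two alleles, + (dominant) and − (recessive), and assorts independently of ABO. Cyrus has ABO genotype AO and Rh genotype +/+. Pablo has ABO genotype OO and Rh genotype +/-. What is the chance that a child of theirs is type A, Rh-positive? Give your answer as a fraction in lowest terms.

1/2

ABO cross AO × OO → offspring phenotypes: 1/2 O, 1/2 A.
Rh cross +/+ × +/- → 1 Rh+.
Independent loci: P(type A, Rh-positive) = 1/2 × 1 = 1/2.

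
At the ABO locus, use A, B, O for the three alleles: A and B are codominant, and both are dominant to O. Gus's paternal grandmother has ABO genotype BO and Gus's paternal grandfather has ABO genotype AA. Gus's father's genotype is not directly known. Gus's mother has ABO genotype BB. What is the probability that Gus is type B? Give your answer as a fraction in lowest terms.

Gus's father's ABO genotype from BO × AA: 1/2 AB, 1/2 AO.
Crossing each possibility with the mother BB and summing P(type B): 1/2·1/2 + 1/2·1/2 = 1/2.

1/2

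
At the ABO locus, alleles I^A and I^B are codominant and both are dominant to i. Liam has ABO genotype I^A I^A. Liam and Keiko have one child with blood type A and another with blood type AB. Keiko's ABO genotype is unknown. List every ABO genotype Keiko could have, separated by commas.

I^A I^B, I^B i

For each candidate genotype of Keiko, check whether crossing it with I^A I^A can produce every observed child phenotype.
  I^A I^A → possible child types {A} ✗
  I^A I^B → possible child types {A, AB} ✓
  I^A i → possible child types {A} ✗
  I^B I^B → possible child types {AB} ✗
  I^B i → possible child types {A, AB} ✓
  i i → possible child types {A} ✗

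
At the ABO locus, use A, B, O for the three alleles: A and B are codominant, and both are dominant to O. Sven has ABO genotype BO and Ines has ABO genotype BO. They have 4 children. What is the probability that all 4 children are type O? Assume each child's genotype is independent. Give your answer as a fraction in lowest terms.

1/256

ABO cross BO × BO → 1/4 O, 3/4 B.
So P(type O) = 1/4 per child.
All 4 independent: (1/4)^4 = 1/256.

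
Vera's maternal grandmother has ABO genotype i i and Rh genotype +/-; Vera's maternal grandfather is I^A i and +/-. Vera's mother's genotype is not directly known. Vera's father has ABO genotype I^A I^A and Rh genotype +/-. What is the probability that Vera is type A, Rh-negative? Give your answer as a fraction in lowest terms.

1/4

Vera's mother's ABO genotype from i i × I^A i: 1/2 I^A i, 1/2 i i.
Crossing each possibility with the father I^A I^A and summing P(type A): 1/2·1 + 1/2·1 = 1.
Similarly for Rh via the mother's Rh distribution: P(Rh-) = 1/4.
Independent loci: 1 × 1/4 = 1/4.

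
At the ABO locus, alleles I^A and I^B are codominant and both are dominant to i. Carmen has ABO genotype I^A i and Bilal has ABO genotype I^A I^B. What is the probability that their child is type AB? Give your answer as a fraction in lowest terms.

ABO cross I^A i × I^A I^B → offspring phenotypes: 1/2 A, 1/4 B, 1/4 AB.
So P(type AB) = 1/4.

1/4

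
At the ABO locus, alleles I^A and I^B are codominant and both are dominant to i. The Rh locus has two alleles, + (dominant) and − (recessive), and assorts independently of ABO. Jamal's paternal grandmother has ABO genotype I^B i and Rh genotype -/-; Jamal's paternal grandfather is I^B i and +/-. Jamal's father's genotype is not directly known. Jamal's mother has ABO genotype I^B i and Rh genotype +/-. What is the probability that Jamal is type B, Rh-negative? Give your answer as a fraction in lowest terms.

Jamal's father's ABO genotype from I^B i × I^B i: 1/4 I^B I^B, 1/2 I^B i, 1/4 i i.
Crossing each possibility with the mother I^B i and summing P(type B): 1/4·1 + 1/2·3/4 + 1/4·1/2 = 3/4.
Similarly for Rh via the father's Rh distribution: P(Rh-) = 3/8.
Independent loci: 3/4 × 3/8 = 9/32.

9/32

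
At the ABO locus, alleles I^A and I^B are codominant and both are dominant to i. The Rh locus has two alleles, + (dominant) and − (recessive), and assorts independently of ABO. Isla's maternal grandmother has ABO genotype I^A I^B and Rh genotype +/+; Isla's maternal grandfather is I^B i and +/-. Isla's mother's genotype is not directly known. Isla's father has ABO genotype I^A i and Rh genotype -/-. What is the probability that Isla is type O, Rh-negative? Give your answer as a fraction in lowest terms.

1/32

Isla's mother's ABO genotype from I^A I^B × I^B i: 1/4 I^A I^B, 1/4 I^A i, 1/4 I^B I^B, 1/4 I^B i.
Crossing each possibility with the father I^A i and summing P(type O): 1/4·0 + 1/4·1/4 + 1/4·0 + 1/4·1/4 = 1/8.
Similarly for Rh via the mother's Rh distribution: P(Rh-) = 1/4.
Independent loci: 1/8 × 1/4 = 1/32.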